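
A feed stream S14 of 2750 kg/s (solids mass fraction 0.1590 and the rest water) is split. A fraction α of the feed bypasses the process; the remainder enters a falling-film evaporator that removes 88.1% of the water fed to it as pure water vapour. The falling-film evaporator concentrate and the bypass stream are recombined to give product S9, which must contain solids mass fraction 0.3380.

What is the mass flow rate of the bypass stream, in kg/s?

All 2750×0.159 = 437.25 kg/s of solids reaches S9, so S9 = 437.25/0.338 = 1293.6 kg/s and vapour = 1456.4 kg/s.
The evaporator receives (1−α)·2750 of feed at 0.841 water and removes 0.881 of that water:
0.881×0.841×(1−α)×2750 = 1456.4
(1−α) = 1456.4/2037.5 = 0.7148;  α = 0.2852.
Bypass flow = 0.2852×2750 = 784.39 kg/s.

784.4 kg/s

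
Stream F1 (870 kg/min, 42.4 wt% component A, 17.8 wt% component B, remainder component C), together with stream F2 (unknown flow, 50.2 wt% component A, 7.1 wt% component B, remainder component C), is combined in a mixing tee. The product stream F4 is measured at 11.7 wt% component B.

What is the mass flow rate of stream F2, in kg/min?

Let F2 be the unknown flow. Total out = 870 + F2.
component B balance: 154.86 + 0.071·F2 = 0.117·(870 + F2)
(0.071 − 0.117)·F2 = 0.117×870 − 154.86 = -53.07
F2 = -53.07 / -0.046 = 1153.7 kg/min

1154 kg/min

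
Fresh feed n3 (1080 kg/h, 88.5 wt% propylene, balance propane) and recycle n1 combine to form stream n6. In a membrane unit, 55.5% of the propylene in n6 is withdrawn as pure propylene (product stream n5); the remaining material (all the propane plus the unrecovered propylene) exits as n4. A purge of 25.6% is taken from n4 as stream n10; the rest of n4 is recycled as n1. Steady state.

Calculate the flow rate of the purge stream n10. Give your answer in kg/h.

propane enters only via n3 and leaves only via the purge: 1080×0.115 = 0.256×(propane in n4), and the membrane unit passes all propane, so propane in n6 = propane in n4 = 485.16 kg/h.
propylene in n6: m_A = 1080×0.885 + (1−0.256)·(1−0.555)·m_A, so m_A = 955.8/0.6689 = 1428.9 kg/h.
n4 = (1−0.555)×1428.9 + 485.16 = 1121 kg/h.
Purge n10 = 0.256×1121 = 286.98 kg/h.

287 kg/h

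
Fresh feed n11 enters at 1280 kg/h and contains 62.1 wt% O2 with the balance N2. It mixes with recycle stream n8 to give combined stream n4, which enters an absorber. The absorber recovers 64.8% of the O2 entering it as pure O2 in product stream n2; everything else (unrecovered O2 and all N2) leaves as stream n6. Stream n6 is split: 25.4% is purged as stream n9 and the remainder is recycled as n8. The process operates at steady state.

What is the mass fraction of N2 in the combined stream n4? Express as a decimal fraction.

0.6392

N2 enters only via n11 and leaves only via the purge: 1280×0.379 = 0.254×(N2 in n6), and the absorber passes all N2, so N2 in n4 = N2 in n6 = 1909.9 kg/h.
O2 in n4: m_A = 1280×0.621 + (1−0.254)·(1−0.648)·m_A, so m_A = 794.88/0.7374 = 1077.9 kg/h.
n4 = 1077.9 + 1909.9 = 2987.9 kg/h.
N2 fraction in n4 = 1909.9/2987.9 = 0.6392.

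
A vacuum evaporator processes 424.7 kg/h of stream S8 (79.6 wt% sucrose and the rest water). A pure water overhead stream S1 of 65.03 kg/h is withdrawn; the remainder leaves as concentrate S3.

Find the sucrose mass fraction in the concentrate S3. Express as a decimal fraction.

sucrose is not removed: 424.7×0.796 = 338.06 kg/h of sucrose enters S3.
Concentrate = 424.7 − 65.03 = 359.67 kg/h.
Mass fraction = 338.06/359.67 = 0.940.

0.940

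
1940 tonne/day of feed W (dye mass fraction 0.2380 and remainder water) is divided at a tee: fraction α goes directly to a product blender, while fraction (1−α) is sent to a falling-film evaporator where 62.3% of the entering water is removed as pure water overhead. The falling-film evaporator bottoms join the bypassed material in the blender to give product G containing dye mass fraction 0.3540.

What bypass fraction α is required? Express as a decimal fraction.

0.310

All 1940×0.238 = 461.72 tonne/day of dye reaches G, so G = 461.72/0.354 = 1304.3 tonne/day and vapour = 635.71 tonne/day.
The evaporator receives (1−α)·1940 of feed at 0.762 water and removes 0.623 of that water:
0.623×0.762×(1−α)×1940 = 635.71
(1−α) = 635.71/920.97 = 0.6903;  α = 0.3097.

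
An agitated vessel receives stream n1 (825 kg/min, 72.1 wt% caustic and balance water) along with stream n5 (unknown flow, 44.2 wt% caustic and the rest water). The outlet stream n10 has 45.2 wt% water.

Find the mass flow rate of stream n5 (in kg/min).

1346 kg/min

Let n5 be the unknown flow. Total out = 825 + n5.
water balance: 230.18 + 0.558·n5 = 0.452·(825 + n5)
(0.558 − 0.452)·n5 = 0.452×825 − 230.18 = 142.73
n5 = 142.73 / 0.106 = 1346.5 kg/min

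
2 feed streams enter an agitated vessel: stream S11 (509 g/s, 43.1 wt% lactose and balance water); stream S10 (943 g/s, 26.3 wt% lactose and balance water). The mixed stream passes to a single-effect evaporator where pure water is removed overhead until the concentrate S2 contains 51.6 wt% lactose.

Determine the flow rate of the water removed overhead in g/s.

lactose entering = 509×0.431 + 943×0.263 = 467.39 g/s.
All lactose reports to S2, so S2 = 467.39/0.516 = 905.79 g/s.
Total feed = 1452 g/s; overhead = 1452 − 905.79 = 546.21 g/s.

546.2 g/s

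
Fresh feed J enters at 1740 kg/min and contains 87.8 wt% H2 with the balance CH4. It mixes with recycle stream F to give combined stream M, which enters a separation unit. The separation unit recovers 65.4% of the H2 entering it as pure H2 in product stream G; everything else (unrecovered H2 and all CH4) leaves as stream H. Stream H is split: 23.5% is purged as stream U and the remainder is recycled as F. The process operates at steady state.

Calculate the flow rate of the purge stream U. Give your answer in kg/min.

CH4 enters only via J and leaves only via the purge: 1740×0.122 = 0.235×(CH4 in H), and the separation unit passes all CH4, so CH4 in M = CH4 in H = 903.32 kg/min.
H2 in M: m_A = 1740×0.878 + (1−0.235)·(1−0.654)·m_A, so m_A = 1527.7/0.7353 = 2077.7 kg/min.
H = (1−0.654)×2077.7 + 903.32 = 1622.2 kg/min.
Purge U = 0.235×1622.2 = 381.21 kg/min.

381.2 kg/min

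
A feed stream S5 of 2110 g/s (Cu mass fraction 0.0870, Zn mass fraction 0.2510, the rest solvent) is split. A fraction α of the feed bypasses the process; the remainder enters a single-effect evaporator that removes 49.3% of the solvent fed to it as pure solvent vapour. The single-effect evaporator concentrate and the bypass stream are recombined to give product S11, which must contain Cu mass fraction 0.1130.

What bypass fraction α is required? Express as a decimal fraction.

All 2110×0.087 = 183.57 g/s of Cu reaches S11, so S11 = 183.57/0.113 = 1624.5 g/s and vapour = 485.49 g/s.
The evaporator receives (1−α)·2110 of feed at 0.662 solvent and removes 0.493 of that solvent:
0.493×0.662×(1−α)×2110 = 485.49
(1−α) = 485.49/688.63 = 0.7050;  α = 0.2950.

0.295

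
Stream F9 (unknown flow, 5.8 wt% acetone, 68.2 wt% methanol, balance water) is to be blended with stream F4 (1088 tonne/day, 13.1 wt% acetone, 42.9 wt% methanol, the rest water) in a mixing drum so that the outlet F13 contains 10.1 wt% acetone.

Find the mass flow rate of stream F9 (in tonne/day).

Let F9 be the unknown flow. Total out = 1088 + F9.
acetone balance: 142.53 + 0.058·F9 = 0.101·(1088 + F9)
(0.058 − 0.101)·F9 = 0.101×1088 − 142.53 = -32.64
F9 = -32.64 / -0.043 = 759.07 tonne/day

759.1 tonne/day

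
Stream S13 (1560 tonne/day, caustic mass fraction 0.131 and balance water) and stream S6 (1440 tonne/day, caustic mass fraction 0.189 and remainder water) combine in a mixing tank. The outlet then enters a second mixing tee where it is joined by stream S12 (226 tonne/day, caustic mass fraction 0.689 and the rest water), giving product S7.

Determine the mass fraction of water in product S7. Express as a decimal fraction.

0.804

Overall, product flow = 3226 tonne/day.
water in = 1560×0.869 + 1440×0.811 + 226×0.311 = 2593.8 tonne/day.
water fraction in S7 = 0.804.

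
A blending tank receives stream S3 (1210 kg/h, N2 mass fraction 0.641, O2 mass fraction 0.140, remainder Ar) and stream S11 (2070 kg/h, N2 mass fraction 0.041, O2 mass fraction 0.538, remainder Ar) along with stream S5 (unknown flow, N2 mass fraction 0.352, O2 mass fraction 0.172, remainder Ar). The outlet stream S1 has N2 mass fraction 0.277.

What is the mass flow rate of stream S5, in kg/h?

Let S5 be the unknown flow. Total out = 3280 + S5.
N2 balance: 860.48 + 0.352·S5 = 0.277·(3280 + S5)
(0.352 − 0.277)·S5 = 0.277×3280 − 860.48 = 48.08
S5 = 48.08 / 0.075 = 641.07 kg/h

641.1 kg/h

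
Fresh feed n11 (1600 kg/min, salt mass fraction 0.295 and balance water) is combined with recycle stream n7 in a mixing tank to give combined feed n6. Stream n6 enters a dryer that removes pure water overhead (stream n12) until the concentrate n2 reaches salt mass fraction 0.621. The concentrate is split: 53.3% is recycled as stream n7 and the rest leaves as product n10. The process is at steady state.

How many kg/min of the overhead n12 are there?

839.9 kg/min

Overall salt balance (none leaves overhead): salt in fresh feed = salt in product, i.e. 1600×0.295 = (1−0.533)·n2·0.621.
n2 = 472/(0.621×0.467) = 1627.5 kg/min.
Recycle n7 = 0.533×1627.5 = 867.48 kg/min.
Combined feed n6 = 1600 + 867.48 = 2467.5 kg/min.
Overhead n12 = n6 − n2 = 2467.5 − 1627.5 = 839.94 kg/min.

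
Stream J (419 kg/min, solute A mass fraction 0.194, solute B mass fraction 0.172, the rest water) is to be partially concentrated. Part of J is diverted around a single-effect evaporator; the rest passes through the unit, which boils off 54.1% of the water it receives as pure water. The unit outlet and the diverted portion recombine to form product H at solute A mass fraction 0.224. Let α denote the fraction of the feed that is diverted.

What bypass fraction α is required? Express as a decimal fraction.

All 419×0.194 = 81.286 kg/min of solute A reaches H, so H = 81.286/0.224 = 362.88 kg/min and vapour = 56.116 kg/min.
The evaporator receives (1−α)·419 of feed at 0.634 water and removes 0.541 of that water:
0.541×0.634×(1−α)×419 = 56.116
(1−α) = 56.116/143.71 = 0.3905;  α = 0.6095.

0.610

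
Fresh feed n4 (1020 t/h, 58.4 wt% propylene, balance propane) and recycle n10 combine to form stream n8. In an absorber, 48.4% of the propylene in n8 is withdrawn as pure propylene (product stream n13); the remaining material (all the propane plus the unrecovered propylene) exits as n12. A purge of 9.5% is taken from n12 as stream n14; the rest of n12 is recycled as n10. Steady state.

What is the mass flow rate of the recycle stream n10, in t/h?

4564 t/h

propane enters only via n4 and leaves only via the purge: 1020×0.416 = 0.095×(propane in n12), and the absorber passes all propane, so propane in n8 = propane in n12 = 4466.5 t/h.
propylene in n8: m_A = 1020×0.584 + (1−0.095)·(1−0.484)·m_A, so m_A = 595.68/0.5330 = 1117.6 t/h.
n12 = (1−0.484)×1117.6 + 4466.5 = 5043.2 t/h.
Recycle n10 = (1−0.095)×5043.2 = 4564.1 t/h.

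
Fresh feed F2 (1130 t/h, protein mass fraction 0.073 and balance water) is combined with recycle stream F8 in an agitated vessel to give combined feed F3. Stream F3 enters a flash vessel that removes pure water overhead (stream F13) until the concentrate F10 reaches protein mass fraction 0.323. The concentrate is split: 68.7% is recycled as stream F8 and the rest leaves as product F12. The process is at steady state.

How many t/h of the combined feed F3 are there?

Overall protein balance (none leaves overhead): protein in fresh feed = protein in product, i.e. 1130×0.073 = (1−0.687)·F10·0.323.
F10 = 82.49/(0.323×0.313) = 815.93 t/h.
Recycle F8 = 0.687×815.93 = 560.55 t/h.
Combined feed F3 = 1130 + 560.55 = 1690.5 t/h.

1691 t/h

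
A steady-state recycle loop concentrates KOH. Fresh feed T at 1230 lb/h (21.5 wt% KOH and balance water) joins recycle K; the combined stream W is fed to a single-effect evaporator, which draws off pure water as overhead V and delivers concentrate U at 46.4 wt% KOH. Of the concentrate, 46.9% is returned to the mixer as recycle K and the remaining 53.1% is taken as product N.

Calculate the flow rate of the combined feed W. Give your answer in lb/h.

Overall KOH balance (none leaves overhead): KOH in fresh feed = KOH in product, i.e. 1230×0.215 = (1−0.469)·U·0.464.
U = 264.45/(0.464×0.531) = 1073.3 lb/h.
Recycle K = 0.469×1073.3 = 503.39 lb/h.
Combined feed W = 1230 + 503.39 = 1733.4 lb/h.

1733 lb/h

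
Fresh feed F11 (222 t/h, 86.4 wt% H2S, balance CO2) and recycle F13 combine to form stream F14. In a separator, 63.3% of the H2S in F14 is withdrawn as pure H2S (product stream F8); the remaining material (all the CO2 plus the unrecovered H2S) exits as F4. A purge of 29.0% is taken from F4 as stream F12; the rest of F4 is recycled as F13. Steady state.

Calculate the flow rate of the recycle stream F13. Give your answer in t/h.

141.5 t/h

CO2 enters only via F11 and leaves only via the purge: 222×0.136 = 0.290×(CO2 in F4), and the separator passes all CO2, so CO2 in F14 = CO2 in F4 = 104.11 t/h.
H2S in F14: m_A = 222×0.864 + (1−0.290)·(1−0.633)·m_A, so m_A = 191.81/0.7394 = 259.4 t/h.
F4 = (1−0.633)×259.4 + 104.11 = 199.31 t/h.
Recycle F13 = (1−0.290)×199.31 = 141.51 t/h.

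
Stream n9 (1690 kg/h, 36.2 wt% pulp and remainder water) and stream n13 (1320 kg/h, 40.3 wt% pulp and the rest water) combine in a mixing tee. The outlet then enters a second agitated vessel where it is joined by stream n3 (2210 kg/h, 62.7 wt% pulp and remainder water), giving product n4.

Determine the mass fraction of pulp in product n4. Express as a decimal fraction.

Overall, product flow = 5220 kg/h.
pulp in = 1690×0.362 + 1320×0.403 + 2210×0.627 = 2529.4 kg/h.
pulp fraction in n4 = 0.485.

0.485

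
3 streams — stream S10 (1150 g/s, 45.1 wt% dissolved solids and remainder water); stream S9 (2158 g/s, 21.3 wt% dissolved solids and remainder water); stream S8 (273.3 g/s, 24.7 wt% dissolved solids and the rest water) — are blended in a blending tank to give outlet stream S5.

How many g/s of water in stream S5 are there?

water out = water in = 1150×0.549 + 2158×0.787 + 273.3×0.753 = 2535.5 g/s.

2535 g/s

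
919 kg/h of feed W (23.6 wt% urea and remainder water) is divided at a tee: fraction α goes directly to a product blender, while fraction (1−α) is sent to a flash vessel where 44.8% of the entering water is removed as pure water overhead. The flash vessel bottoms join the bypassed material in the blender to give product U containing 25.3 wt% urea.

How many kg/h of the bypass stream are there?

All 919×0.236 = 216.88 kg/h of urea reaches U, so U = 216.88/0.253 = 857.25 kg/h and vapour = 61.751 kg/h.
The evaporator receives (1−α)·919 of feed at 0.764 water and removes 0.448 of that water:
0.448×0.764×(1−α)×919 = 61.751
(1−α) = 61.751/314.55 = 0.1963;  α = 0.8037.
Bypass flow = 0.8037×919 = 738.59 kg/h.

738.6 kg/h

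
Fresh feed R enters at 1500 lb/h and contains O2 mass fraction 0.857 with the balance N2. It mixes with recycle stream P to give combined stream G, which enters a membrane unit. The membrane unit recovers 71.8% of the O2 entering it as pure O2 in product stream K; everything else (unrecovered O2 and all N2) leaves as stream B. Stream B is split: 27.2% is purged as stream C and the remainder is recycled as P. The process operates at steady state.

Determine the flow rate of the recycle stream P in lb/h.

906.2 lb/h

N2 enters only via R and leaves only via the purge: 1500×0.143 = 0.272×(N2 in B), and the membrane unit passes all N2, so N2 in G = N2 in B = 788.6 lb/h.
O2 in G: m_A = 1500×0.857 + (1−0.272)·(1−0.718)·m_A, so m_A = 1285.5/0.7947 = 1617.6 lb/h.
B = (1−0.718)×1617.6 + 788.6 = 1244.8 lb/h.
Recycle P = (1−0.272)×1244.8 = 906.19 lb/h.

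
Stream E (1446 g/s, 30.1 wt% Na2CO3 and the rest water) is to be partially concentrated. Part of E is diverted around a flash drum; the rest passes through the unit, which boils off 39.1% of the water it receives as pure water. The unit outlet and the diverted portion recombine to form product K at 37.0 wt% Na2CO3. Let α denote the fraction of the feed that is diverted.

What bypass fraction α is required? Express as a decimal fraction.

0.318

All 1446×0.301 = 435.25 g/s of Na2CO3 reaches K, so K = 435.25/0.370 = 1176.3 g/s and vapour = 269.66 g/s.
The evaporator receives (1−α)·1446 of feed at 0.699 water and removes 0.391 of that water:
0.391×0.699×(1−α)×1446 = 269.66
(1−α) = 269.66/395.2 = 0.6823;  α = 0.3177.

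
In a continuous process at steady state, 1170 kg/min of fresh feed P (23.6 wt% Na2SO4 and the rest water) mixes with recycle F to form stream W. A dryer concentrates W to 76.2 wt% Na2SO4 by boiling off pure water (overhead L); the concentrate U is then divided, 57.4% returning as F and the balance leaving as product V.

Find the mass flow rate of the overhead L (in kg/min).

807.6 kg/min

Overall Na2SO4 balance (none leaves overhead): Na2SO4 in fresh feed = Na2SO4 in product, i.e. 1170×0.236 = (1−0.574)·U·0.762.
U = 276.12/(0.762×0.426) = 850.62 kg/min.
Recycle F = 0.574×850.62 = 488.25 kg/min.
Combined feed W = 1170 + 488.25 = 1658.3 kg/min.
Overhead L = W − U = 1658.3 − 850.62 = 807.64 kg/min.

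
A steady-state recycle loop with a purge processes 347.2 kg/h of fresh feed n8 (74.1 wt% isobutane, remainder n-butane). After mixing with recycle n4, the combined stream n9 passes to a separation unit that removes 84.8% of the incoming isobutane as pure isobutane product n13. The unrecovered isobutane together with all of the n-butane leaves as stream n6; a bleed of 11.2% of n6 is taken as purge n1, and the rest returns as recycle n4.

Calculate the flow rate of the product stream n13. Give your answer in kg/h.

isobutane in n9: m_A = 347.2×0.741 + (1−0.112)·(1−0.848)·m_A, so m_A = 257.28/0.8650 = 297.42 kg/h.
Product n13 = 0.848×297.42 = 252.21 kg/h.

252.2 kg/h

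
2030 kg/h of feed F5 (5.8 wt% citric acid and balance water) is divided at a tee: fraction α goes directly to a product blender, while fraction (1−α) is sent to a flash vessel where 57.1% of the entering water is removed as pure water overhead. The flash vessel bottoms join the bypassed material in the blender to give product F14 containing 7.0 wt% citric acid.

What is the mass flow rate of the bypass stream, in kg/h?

1383 kg/h

All 2030×0.058 = 117.74 kg/h of citric acid reaches F14, so F14 = 117.74/0.070 = 1682 kg/h and vapour = 348 kg/h.
The evaporator receives (1−α)·2030 of feed at 0.942 water and removes 0.571 of that water:
0.571×0.942×(1−α)×2030 = 348
(1−α) = 348/1091.9 = 0.3187;  α = 0.6813.
Bypass flow = 0.6813×2030 = 1383 kg/h.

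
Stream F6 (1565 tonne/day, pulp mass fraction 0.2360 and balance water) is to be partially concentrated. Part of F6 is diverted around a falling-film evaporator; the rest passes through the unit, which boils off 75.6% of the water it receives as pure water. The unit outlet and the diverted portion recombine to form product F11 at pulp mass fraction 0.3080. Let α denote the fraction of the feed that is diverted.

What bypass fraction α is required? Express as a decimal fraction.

0.595

All 1565×0.236 = 369.34 tonne/day of pulp reaches F11, so F11 = 369.34/0.308 = 1199.2 tonne/day and vapour = 365.84 tonne/day.
The evaporator receives (1−α)·1565 of feed at 0.764 water and removes 0.756 of that water:
0.756×0.764×(1−α)×1565 = 365.84
(1−α) = 365.84/903.92 = 0.4047;  α = 0.5953.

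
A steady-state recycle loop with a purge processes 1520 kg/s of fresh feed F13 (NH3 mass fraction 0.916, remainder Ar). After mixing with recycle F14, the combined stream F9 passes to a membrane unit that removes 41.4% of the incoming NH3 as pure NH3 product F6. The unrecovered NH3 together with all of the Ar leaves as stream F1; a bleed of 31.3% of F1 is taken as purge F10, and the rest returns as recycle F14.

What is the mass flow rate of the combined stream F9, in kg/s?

Ar enters only via F13 and leaves only via the purge: 1520×0.084 = 0.313×(Ar in F1), and the membrane unit passes all Ar, so Ar in F9 = Ar in F1 = 407.92 kg/s.
NH3 in F9: m_A = 1520×0.916 + (1−0.313)·(1−0.414)·m_A, so m_A = 1392.3/0.5974 = 2330.6 kg/s.
F9 = 2330.6 + 407.92 = 2738.5 kg/s.

2738 kg/s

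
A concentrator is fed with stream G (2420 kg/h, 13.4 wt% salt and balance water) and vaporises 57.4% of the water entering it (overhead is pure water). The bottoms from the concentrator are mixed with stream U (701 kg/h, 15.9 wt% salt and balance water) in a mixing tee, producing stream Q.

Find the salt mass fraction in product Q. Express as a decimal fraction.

0.227

Vapour removed = 0.574×0.866×2420 = 1202.9 kg/h; concentrate = 1217.1 kg/h.
salt reaching the mixer = 324.28 (from concentrate) + 701×0.159 = 435.74 kg/h.
Product flow = 1217.1 + 701 = 1918.1 kg/h; salt fraction = 0.227.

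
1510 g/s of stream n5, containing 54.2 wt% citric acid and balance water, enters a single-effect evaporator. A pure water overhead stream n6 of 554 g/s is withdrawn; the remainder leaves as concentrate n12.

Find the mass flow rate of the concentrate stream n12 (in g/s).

Concentrate = 1510 − 554 = 956 g/s.

956 g/s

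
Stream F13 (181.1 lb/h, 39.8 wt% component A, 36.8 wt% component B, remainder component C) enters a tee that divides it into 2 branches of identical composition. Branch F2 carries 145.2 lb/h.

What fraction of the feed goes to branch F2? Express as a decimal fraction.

Fraction to F2 = 145.2/181.1 = 0.8018.

0.802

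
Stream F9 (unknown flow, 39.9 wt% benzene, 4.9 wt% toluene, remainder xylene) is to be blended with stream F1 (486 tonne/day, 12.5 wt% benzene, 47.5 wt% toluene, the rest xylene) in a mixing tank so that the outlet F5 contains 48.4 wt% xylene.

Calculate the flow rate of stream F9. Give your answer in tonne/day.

600.4 tonne/day

Let F9 be the unknown flow. Total out = 486 + F9.
xylene balance: 194.4 + 0.552·F9 = 0.484·(486 + F9)
(0.552 − 0.484)·F9 = 0.484×486 − 194.4 = 40.824
F9 = 40.824 / 0.068 = 600.35 tonne/day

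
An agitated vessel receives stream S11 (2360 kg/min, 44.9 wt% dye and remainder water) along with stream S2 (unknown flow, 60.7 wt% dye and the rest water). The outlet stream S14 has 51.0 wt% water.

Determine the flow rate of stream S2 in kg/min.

Let S2 be the unknown flow. Total out = 2360 + S2.
water balance: 1300.4 + 0.393·S2 = 0.510·(2360 + S2)
(0.393 − 0.510)·S2 = 0.510×2360 − 1300.4 = -96.76
S2 = -96.76 / -0.117 = 827.01 kg/min

827 kg/min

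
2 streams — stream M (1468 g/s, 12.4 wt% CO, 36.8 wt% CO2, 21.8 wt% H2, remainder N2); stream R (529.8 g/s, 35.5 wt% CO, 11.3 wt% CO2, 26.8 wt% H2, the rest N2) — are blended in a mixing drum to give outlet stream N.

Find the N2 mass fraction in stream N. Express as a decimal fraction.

0.283

Total flow out = 1468 + 529.8 = 1997.8 g/s.
N2 in = 1468×0.290 + 529.8×0.264 = 565.59 g/s.
N2 mass fraction in N = 565.59/1997.8 = 0.283.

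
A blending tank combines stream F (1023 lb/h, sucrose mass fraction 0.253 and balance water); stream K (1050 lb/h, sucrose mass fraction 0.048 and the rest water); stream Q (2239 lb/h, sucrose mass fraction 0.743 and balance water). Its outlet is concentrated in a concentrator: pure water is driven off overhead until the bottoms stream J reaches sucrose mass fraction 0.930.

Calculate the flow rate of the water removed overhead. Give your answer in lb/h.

2191 lb/h

sucrose entering = 1023×0.253 + 1050×0.048 + 2239×0.743 = 1972.8 lb/h.
All sucrose reports to J, so J = 1972.8/0.930 = 2121.3 lb/h.
Total feed = 4312 lb/h; overhead = 4312 − 2121.3 = 2190.7 lb/h.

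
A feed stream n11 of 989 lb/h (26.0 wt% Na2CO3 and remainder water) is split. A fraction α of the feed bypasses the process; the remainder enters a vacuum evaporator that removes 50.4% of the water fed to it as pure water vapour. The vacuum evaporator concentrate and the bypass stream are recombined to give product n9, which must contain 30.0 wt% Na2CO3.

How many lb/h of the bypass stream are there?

635.4 lb/h

All 989×0.260 = 257.14 lb/h of Na2CO3 reaches n9, so n9 = 257.14/0.300 = 857.13 lb/h and vapour = 131.87 lb/h.
The evaporator receives (1−α)·989 of feed at 0.740 water and removes 0.504 of that water:
0.504×0.740×(1−α)×989 = 131.87
(1−α) = 131.87/368.86 = 0.3575;  α = 0.6425.
Bypass flow = 0.6425×989 = 635.43 lb/h.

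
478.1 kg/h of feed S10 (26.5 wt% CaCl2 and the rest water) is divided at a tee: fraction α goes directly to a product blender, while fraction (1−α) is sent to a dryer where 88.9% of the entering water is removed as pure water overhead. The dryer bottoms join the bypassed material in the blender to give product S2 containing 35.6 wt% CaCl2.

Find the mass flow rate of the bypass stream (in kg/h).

All 478.1×0.265 = 126.7 kg/h of CaCl2 reaches S2, so S2 = 126.7/0.356 = 355.89 kg/h and vapour = 122.21 kg/h.
The evaporator receives (1−α)·478.1 of feed at 0.735 water and removes 0.889 of that water:
0.889×0.735×(1−α)×478.1 = 122.21
(1−α) = 122.21/312.4 = 0.3912;  α = 0.6088.
Bypass flow = 0.6088×478.1 = 291.07 kg/h.

291.1 kg/h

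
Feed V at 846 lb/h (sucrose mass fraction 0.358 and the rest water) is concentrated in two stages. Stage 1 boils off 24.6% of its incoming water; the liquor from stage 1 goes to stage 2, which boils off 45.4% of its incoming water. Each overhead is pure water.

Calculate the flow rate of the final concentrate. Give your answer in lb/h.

526.5 lb/h

water in feed = 846×0.642 = 543.13 lb/h.
After stage 1: water left = (1−0.246)×543.13 = 409.52; stream total = 712.39 lb/h.
After stage 2: water left = (1−0.454)×409.52 = 223.6; final concentrate = 526.47 lb/h.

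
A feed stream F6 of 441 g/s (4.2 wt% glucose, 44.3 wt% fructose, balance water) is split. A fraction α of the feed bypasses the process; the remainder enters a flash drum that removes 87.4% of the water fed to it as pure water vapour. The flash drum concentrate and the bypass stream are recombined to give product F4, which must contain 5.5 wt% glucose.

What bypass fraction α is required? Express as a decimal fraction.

0.475

All 441×0.042 = 18.522 g/s of glucose reaches F4, so F4 = 18.522/0.055 = 336.76 g/s and vapour = 104.24 g/s.
The evaporator receives (1−α)·441 of feed at 0.515 water and removes 0.874 of that water:
0.874×0.515×(1−α)×441 = 104.24
(1−α) = 104.24/198.5 = 0.5251;  α = 0.4749.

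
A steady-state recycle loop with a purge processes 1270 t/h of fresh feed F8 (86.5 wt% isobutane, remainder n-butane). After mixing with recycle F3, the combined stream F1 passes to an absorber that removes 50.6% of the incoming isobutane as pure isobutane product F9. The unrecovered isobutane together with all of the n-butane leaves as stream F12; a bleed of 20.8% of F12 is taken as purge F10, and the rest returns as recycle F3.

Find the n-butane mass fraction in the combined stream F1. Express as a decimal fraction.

n-butane enters only via F8 and leaves only via the purge: 1270×0.135 = 0.208×(n-butane in F12), and the absorber passes all n-butane, so n-butane in F1 = n-butane in F12 = 824.28 t/h.
isobutane in F1: m_A = 1270×0.865 + (1−0.208)·(1−0.506)·m_A, so m_A = 1098.5/0.6088 = 1804.6 t/h.
F1 = 1804.6 + 824.28 = 2628.9 t/h.
n-butane fraction in F1 = 824.28/2628.9 = 0.314.

0.314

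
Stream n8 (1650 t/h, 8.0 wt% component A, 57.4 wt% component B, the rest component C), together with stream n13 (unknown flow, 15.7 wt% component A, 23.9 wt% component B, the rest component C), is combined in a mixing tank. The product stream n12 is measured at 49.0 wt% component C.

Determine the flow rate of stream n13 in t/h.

2084 t/h

Let n13 be the unknown flow. Total out = 1650 + n13.
component C balance: 570.9 + 0.604·n13 = 0.490·(1650 + n13)
(0.604 − 0.490)·n13 = 0.490×1650 − 570.9 = 237.6
n13 = 237.6 / 0.114 = 2084.2 t/h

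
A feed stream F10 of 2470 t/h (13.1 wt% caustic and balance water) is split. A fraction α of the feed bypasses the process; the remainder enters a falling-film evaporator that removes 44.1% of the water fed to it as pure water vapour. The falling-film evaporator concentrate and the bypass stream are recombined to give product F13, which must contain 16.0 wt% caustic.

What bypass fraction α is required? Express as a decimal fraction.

0.527

All 2470×0.131 = 323.57 t/h of caustic reaches F13, so F13 = 323.57/0.160 = 2022.3 t/h and vapour = 447.69 t/h.
The evaporator receives (1−α)·2470 of feed at 0.869 water and removes 0.441 of that water:
0.441×0.869×(1−α)×2470 = 447.69
(1−α) = 447.69/946.58 = 0.4730;  α = 0.5270.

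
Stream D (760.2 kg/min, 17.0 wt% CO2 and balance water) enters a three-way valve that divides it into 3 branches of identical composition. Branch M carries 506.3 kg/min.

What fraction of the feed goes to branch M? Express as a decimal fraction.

0.666

Fraction to M = 506.3/760.2 = 0.6660.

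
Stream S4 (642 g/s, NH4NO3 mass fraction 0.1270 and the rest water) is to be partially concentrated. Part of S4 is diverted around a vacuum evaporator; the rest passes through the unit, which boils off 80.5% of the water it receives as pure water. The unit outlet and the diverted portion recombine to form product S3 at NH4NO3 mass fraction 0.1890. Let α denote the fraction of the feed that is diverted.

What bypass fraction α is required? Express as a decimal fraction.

0.533

All 642×0.127 = 81.534 g/s of NH4NO3 reaches S3, so S3 = 81.534/0.189 = 431.4 g/s and vapour = 210.6 g/s.
The evaporator receives (1−α)·642 of feed at 0.873 water and removes 0.805 of that water:
0.805×0.873×(1−α)×642 = 210.6
(1−α) = 210.6/451.18 = 0.4668;  α = 0.5332.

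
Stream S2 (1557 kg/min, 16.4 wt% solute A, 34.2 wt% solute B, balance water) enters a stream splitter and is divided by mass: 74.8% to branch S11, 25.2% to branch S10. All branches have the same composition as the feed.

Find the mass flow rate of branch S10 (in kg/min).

Branch S10 flow = 0.252×1557 = 392.36 kg/min.

392.4 kg/min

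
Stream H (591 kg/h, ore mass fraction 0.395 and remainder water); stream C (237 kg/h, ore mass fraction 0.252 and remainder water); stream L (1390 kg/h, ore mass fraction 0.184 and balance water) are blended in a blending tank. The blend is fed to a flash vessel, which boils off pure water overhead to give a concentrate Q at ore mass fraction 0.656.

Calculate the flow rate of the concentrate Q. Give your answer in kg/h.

ore entering = 591×0.395 + 237×0.252 + 1390×0.184 = 548.93 kg/h.
All ore reports to Q, so Q = 548.93/0.656 = 836.78 kg/h.

836.8 kg/h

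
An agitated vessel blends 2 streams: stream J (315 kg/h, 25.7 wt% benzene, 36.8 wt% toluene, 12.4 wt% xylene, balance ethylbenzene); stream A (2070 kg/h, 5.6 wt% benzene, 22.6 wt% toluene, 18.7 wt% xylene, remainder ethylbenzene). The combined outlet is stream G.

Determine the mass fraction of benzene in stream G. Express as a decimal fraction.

Total flow out = 315 + 2070 = 2385 kg/h.
benzene in = 315×0.257 + 2070×0.056 = 196.88 kg/h.
benzene mass fraction in G = 196.88/2385 = 0.083.

0.083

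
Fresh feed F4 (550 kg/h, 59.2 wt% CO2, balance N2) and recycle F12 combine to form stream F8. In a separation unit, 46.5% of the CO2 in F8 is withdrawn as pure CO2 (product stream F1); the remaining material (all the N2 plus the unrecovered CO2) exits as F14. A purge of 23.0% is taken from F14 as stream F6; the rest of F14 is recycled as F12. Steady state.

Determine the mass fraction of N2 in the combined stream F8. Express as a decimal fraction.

0.6380

N2 enters only via F4 and leaves only via the purge: 550×0.408 = 0.230×(N2 in F14), and the separation unit passes all N2, so N2 in F8 = N2 in F14 = 975.65 kg/h.
CO2 in F8: m_A = 550×0.592 + (1−0.230)·(1−0.465)·m_A, so m_A = 325.6/0.5881 = 553.69 kg/h.
F8 = 553.69 + 975.65 = 1529.3 kg/h.
N2 fraction in F8 = 975.65/1529.3 = 0.6380.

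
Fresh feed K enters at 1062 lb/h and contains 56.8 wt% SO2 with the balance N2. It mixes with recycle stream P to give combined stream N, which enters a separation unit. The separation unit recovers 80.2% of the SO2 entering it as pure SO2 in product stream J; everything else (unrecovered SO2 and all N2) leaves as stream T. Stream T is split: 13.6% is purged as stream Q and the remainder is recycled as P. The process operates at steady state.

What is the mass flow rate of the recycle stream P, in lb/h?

3039 lb/h

N2 enters only via K and leaves only via the purge: 1062×0.432 = 0.136×(N2 in T), and the separation unit passes all N2, so N2 in N = N2 in T = 3373.4 lb/h.
SO2 in N: m_A = 1062×0.568 + (1−0.136)·(1−0.802)·m_A, so m_A = 603.22/0.8289 = 727.71 lb/h.
T = (1−0.802)×727.71 + 3373.4 = 3517.5 lb/h.
Recycle P = (1−0.136)×3517.5 = 3039.1 lb/h.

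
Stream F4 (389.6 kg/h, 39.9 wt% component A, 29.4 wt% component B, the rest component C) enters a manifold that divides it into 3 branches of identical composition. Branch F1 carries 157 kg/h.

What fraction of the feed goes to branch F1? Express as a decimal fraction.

0.403

Fraction to F1 = 157/389.6 = 0.4030.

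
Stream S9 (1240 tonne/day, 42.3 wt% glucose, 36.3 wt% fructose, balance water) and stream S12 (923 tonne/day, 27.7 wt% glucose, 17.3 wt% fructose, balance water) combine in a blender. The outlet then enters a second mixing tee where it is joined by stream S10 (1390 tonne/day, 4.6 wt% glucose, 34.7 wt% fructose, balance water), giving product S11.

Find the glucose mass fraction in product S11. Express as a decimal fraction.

Overall, product flow = 3553 tonne/day.
glucose in = 1240×0.423 + 923×0.277 + 1390×0.046 = 844.13 tonne/day.
glucose fraction in S11 = 0.238.

0.238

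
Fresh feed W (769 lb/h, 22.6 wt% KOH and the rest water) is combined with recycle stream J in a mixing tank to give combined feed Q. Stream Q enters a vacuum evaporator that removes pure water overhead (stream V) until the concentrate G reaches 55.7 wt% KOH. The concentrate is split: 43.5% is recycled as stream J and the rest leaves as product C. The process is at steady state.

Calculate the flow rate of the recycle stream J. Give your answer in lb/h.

Overall KOH balance (none leaves overhead): KOH in fresh feed = KOH in product, i.e. 769×0.226 = (1−0.435)·G·0.557.
G = 173.79/(0.557×0.565) = 552.24 lb/h.
Recycle J = 0.435×552.24 = 240.23 lb/h.

240.2 lb/h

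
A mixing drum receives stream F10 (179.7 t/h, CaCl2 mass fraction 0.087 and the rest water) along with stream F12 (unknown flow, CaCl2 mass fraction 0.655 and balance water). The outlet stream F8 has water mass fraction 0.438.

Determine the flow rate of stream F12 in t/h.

917.8 t/h

Let F12 be the unknown flow. Total out = 179.7 + F12.
water balance: 164.07 + 0.345·F12 = 0.438·(179.7 + F12)
(0.345 − 0.438)·F12 = 0.438×179.7 − 164.07 = -85.358
F12 = -85.358 / -0.093 = 917.82 t/h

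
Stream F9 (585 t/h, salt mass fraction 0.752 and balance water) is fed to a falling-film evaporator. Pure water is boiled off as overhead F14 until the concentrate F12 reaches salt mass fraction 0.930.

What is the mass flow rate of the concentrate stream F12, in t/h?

473 t/h

salt is conserved: 585×0.752 = 439.92 t/h all reports to the concentrate.
Concentrate = 439.92/(target fraction) = 473.03 t/h.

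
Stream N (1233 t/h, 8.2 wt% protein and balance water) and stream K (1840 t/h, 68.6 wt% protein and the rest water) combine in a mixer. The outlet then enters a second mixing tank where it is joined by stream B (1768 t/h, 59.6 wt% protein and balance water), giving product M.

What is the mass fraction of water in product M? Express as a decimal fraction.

Overall, product flow = 4841 t/h.
water in = 1233×0.918 + 1840×0.314 + 1768×0.404 = 2423.9 t/h.
water fraction in M = 0.501.

0.501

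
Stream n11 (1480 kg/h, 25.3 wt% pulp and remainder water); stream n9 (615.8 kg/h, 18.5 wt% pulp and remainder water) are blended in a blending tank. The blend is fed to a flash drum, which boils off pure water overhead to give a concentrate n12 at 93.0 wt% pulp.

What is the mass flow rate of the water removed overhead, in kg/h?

1571 kg/h

pulp entering = 1480×0.253 + 615.8×0.185 = 488.36 kg/h.
All pulp reports to n12, so n12 = 488.36/0.930 = 525.12 kg/h.
Total feed = 2095.8 kg/h; overhead = 2095.8 − 525.12 = 1570.7 kg/h.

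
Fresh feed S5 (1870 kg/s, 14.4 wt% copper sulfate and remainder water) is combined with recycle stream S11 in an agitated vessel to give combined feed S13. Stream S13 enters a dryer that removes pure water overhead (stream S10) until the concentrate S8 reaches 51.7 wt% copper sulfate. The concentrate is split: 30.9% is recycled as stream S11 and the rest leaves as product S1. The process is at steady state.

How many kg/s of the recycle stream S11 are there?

232.9 kg/s

Overall copper sulfate balance (none leaves overhead): copper sulfate in fresh feed = copper sulfate in product, i.e. 1870×0.144 = (1−0.309)·S8·0.517.
S8 = 269.28/(0.517×0.691) = 753.76 kg/s.
Recycle S11 = 0.309×753.76 = 232.91 kg/s.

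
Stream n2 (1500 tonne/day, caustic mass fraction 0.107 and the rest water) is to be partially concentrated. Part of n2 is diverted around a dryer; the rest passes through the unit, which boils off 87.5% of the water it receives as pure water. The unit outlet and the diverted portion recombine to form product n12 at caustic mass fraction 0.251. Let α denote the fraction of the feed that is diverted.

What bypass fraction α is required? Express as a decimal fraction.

All 1500×0.107 = 160.5 tonne/day of caustic reaches n12, so n12 = 160.5/0.251 = 639.44 tonne/day and vapour = 860.56 tonne/day.
The evaporator receives (1−α)·1500 of feed at 0.893 water and removes 0.875 of that water:
0.875×0.893×(1−α)×1500 = 860.56
(1−α) = 860.56/1172.1 = 0.7342;  α = 0.2658.

0.266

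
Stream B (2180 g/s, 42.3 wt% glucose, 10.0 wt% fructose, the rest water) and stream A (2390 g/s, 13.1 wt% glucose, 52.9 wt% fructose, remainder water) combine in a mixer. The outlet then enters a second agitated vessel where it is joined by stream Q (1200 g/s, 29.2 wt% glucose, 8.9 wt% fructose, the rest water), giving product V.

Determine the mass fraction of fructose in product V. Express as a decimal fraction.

0.2754

Overall, product flow = 5770 g/s.
fructose in = 2180×0.100 + 2390×0.529 + 1200×0.089 = 1589.1 g/s.
fructose fraction in V = 0.2754.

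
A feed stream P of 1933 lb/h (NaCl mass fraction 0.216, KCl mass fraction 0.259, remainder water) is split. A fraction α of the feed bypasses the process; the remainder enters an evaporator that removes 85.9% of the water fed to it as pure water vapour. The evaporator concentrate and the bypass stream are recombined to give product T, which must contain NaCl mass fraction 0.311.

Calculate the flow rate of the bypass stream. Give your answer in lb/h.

All 1933×0.216 = 417.53 lb/h of NaCl reaches T, so T = 417.53/0.311 = 1342.5 lb/h and vapour = 590.47 lb/h.
The evaporator receives (1−α)·1933 of feed at 0.525 water and removes 0.859 of that water:
0.859×0.525×(1−α)×1933 = 590.47
(1−α) = 590.47/871.73 = 0.6773;  α = 0.3227.
Bypass flow = 0.3227×1933 = 623.69 lb/h.

623.7 lb/h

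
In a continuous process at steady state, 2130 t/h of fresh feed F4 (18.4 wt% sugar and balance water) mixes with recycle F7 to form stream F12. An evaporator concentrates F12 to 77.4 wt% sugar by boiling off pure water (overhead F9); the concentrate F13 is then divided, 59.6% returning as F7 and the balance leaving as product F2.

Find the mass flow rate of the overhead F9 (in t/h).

Overall sugar balance (none leaves overhead): sugar in fresh feed = sugar in product, i.e. 2130×0.184 = (1−0.596)·F13·0.774.
F13 = 391.92/(0.774×0.404) = 1253.4 t/h.
Recycle F7 = 0.596×1253.4 = 747 t/h.
Combined feed F12 = 2130 + 747 = 2877 t/h.
Overhead F9 = F12 − F13 = 2877 − 1253.4 = 1623.6 t/h.

1624 t/h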